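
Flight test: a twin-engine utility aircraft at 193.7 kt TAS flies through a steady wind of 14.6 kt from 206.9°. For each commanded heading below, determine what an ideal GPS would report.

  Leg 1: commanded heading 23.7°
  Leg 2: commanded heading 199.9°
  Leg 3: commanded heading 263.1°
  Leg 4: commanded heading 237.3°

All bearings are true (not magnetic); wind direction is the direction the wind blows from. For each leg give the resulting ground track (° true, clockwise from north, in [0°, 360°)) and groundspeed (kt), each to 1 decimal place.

Leg 1: heading 23.7°; drift +0.2° → track 23.9°, groundspeed 208.3 kt
Leg 2: heading 199.9°; drift -0.6° → track 199.3°, groundspeed 179.2 kt
Leg 3: heading 263.1°; drift +3.7° → track 266.8°, groundspeed 186.0 kt
Leg 4: heading 237.3°; drift +2.3° → track 239.6°, groundspeed 181.3 kt

Leg 1: track=23.9°, groundspeed=208.3 kt
Leg 2: track=199.3°, groundspeed=179.2 kt
Leg 3: track=266.8°, groundspeed=186.0 kt
Leg 4: track=239.6°, groundspeed=181.3 kt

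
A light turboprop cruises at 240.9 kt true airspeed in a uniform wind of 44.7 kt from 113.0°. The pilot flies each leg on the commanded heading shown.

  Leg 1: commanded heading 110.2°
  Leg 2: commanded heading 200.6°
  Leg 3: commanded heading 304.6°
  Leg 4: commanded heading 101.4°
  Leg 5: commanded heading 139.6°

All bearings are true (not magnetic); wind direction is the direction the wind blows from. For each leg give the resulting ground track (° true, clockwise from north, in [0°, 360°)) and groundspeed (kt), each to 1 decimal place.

Leg 1: heading 110.2°; drift -0.6° → track 109.6°, groundspeed 196.3 kt
Leg 2: heading 200.6°; drift +10.6° → track 211.2°, groundspeed 243.2 kt
Leg 3: heading 304.6°; drift -1.8° → track 302.8°, groundspeed 284.8 kt
Leg 4: heading 101.4°; drift -2.6° → track 98.8°, groundspeed 197.3 kt
Leg 5: heading 139.6°; drift +5.7° → track 145.3°, groundspeed 201.9 kt

Leg 1: track=109.6°, groundspeed=196.3 kt
Leg 2: track=211.2°, groundspeed=243.2 kt
Leg 3: track=302.8°, groundspeed=284.8 kt
Leg 4: track=98.8°, groundspeed=197.3 kt
Leg 5: track=145.3°, groundspeed=201.9 kt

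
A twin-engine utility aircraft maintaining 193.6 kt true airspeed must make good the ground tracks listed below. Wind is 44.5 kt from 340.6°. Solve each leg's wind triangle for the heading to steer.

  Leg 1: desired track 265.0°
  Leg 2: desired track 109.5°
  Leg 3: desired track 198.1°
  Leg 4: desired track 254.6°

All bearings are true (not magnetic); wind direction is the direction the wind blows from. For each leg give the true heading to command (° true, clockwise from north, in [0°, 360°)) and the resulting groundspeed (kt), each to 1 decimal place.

Leg 1: heading=277.9°, groundspeed=177.7 kt
Leg 2: heading=99.2°, groundspeed=218.4 kt
Leg 3: heading=206.1°, groundspeed=227.0 kt
Leg 4: heading=267.9°, groundspeed=185.3 kt

Leg 1: desired track 265.0°; wind correction +12.9° → command heading 277.9°, groundspeed 177.7 kt
Leg 2: desired track 109.5°; wind correction -10.3° → command heading 99.2°, groundspeed 218.4 kt
Leg 3: desired track 198.1°; wind correction +8.0° → command heading 206.1°, groundspeed 227.0 kt
Leg 4: desired track 254.6°; wind correction +13.3° → command heading 267.9°, groundspeed 185.3 kt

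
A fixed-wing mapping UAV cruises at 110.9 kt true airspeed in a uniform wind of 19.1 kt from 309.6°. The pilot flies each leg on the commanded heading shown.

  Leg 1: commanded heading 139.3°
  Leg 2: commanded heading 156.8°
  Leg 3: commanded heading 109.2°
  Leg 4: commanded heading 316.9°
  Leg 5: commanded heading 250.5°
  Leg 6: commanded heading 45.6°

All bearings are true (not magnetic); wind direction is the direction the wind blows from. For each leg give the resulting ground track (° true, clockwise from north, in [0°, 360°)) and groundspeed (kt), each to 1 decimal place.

Leg 1: heading 139.3°; drift -1.4° → track 137.9°, groundspeed 129.8 kt
Leg 2: heading 156.8°; drift -3.9° → track 152.9°, groundspeed 128.2 kt
Leg 3: heading 109.2°; drift +3.0° → track 112.2°, groundspeed 129.0 kt
Leg 4: heading 316.9°; drift +1.5° → track 318.4°, groundspeed 92.0 kt
Leg 5: heading 250.5°; drift -9.2° → track 241.3°, groundspeed 102.4 kt
Leg 6: heading 45.6°; drift +9.6° → track 55.2°, groundspeed 114.5 kt

Leg 1: track=137.9°, groundspeed=129.8 kt
Leg 2: track=152.9°, groundspeed=128.2 kt
Leg 3: track=112.2°, groundspeed=129.0 kt
Leg 4: track=318.4°, groundspeed=92.0 kt
Leg 5: track=241.3°, groundspeed=102.4 kt
Leg 6: track=55.2°, groundspeed=114.5 kt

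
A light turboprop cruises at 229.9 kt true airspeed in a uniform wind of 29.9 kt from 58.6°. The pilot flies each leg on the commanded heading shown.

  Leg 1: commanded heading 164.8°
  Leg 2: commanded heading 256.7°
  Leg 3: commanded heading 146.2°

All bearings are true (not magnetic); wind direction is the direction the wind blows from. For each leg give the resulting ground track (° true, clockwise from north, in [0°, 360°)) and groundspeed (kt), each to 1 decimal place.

Leg 1: heading 164.8°; drift +6.9° → track 171.7°, groundspeed 240.0 kt
Leg 2: heading 256.7°; drift -2.1° → track 254.6°, groundspeed 258.5 kt
Leg 3: heading 146.2°; drift +7.4° → track 153.6°, groundspeed 230.6 kt

Leg 1: track=171.7°, groundspeed=240.0 kt
Leg 2: track=254.6°, groundspeed=258.5 kt
Leg 3: track=153.6°, groundspeed=230.6 kt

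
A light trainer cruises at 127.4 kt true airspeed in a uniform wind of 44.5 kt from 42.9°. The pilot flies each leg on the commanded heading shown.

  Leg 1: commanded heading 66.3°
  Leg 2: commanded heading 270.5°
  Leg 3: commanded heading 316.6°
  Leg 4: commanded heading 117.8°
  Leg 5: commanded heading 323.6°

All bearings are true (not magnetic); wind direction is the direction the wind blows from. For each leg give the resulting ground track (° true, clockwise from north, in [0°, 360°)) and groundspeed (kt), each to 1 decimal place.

Leg 1: heading 66.3°; drift +11.5° → track 77.8°, groundspeed 88.3 kt
Leg 2: heading 270.5°; drift -11.8° → track 258.7°, groundspeed 160.8 kt
Leg 3: heading 316.6°; drift -19.6° → track 297.0°, groundspeed 132.2 kt
Leg 4: heading 117.8°; drift +20.4° → track 138.2°, groundspeed 123.5 kt
Leg 5: heading 323.6°; drift -20.2° → track 303.4°, groundspeed 126.9 kt

Leg 1: track=77.8°, groundspeed=88.3 kt
Leg 2: track=258.7°, groundspeed=160.8 kt
Leg 3: track=297.0°, groundspeed=132.2 kt
Leg 4: track=138.2°, groundspeed=123.5 kt
Leg 5: track=303.4°, groundspeed=126.9 kt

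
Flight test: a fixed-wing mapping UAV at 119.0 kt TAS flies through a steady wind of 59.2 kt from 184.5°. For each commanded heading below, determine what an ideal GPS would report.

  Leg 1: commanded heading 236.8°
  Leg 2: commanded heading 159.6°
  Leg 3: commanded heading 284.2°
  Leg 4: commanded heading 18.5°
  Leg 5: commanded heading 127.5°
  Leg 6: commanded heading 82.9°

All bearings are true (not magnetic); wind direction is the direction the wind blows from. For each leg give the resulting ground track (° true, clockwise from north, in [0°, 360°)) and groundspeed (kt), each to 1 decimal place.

Leg 1: track=266.3°, groundspeed=95.1 kt
Leg 2: track=138.7°, groundspeed=69.9 kt
Leg 3: track=308.5°, groundspeed=141.6 kt
Leg 4: track=13.9°, groundspeed=177.0 kt
Leg 5: track=97.7°, groundspeed=100.0 kt
Leg 6: track=59.0°, groundspeed=143.2 kt

Leg 1: heading 236.8°; drift +29.5° → track 266.3°, groundspeed 95.1 kt
Leg 2: heading 159.6°; drift -20.9° → track 138.7°, groundspeed 69.9 kt
Leg 3: heading 284.2°; drift +24.3° → track 308.5°, groundspeed 141.6 kt
Leg 4: heading 18.5°; drift -4.6° → track 13.9°, groundspeed 177.0 kt
Leg 5: heading 127.5°; drift -29.8° → track 97.7°, groundspeed 100.0 kt
Leg 6: heading 82.9°; drift -23.9° → track 59.0°, groundspeed 143.2 kt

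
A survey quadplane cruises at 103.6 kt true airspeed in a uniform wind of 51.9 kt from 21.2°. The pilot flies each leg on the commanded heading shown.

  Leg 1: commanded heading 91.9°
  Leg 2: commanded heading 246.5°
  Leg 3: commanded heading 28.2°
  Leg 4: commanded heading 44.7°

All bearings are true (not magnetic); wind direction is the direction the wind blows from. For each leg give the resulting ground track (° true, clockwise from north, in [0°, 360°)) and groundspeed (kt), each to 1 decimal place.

Leg 1: heading 91.9°; drift +29.5° → track 121.4°, groundspeed 99.4 kt
Leg 2: heading 246.5°; drift -14.8° → track 231.7°, groundspeed 144.9 kt
Leg 3: heading 28.2°; drift +6.9° → track 35.1°, groundspeed 52.5 kt
Leg 4: heading 44.7°; drift +20.3° → track 65.0°, groundspeed 59.7 kt

Leg 1: track=121.4°, groundspeed=99.4 kt
Leg 2: track=231.7°, groundspeed=144.9 kt
Leg 3: track=35.1°, groundspeed=52.5 kt
Leg 4: track=65.0°, groundspeed=59.7 kt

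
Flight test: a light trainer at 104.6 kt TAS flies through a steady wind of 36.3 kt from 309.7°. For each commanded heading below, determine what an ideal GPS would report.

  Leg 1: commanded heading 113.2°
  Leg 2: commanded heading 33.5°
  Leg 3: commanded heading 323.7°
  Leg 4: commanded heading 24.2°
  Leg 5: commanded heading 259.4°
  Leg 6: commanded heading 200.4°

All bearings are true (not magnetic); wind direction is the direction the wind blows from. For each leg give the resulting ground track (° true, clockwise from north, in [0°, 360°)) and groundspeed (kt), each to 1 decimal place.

Leg 1: track=117.4°, groundspeed=139.8 kt
Leg 2: track=53.2°, groundspeed=107.0 kt
Leg 3: track=330.9°, groundspeed=69.9 kt
Leg 4: track=44.4°, groundspeed=101.1 kt
Leg 5: track=240.5°, groundspeed=86.1 kt
Leg 6: track=184.0°, groundspeed=121.5 kt

Leg 1: heading 113.2°; drift +4.2° → track 117.4°, groundspeed 139.8 kt
Leg 2: heading 33.5°; drift +19.7° → track 53.2°, groundspeed 107.0 kt
Leg 3: heading 323.7°; drift +7.2° → track 330.9°, groundspeed 69.9 kt
Leg 4: heading 24.2°; drift +20.2° → track 44.4°, groundspeed 101.1 kt
Leg 5: heading 259.4°; drift -18.9° → track 240.5°, groundspeed 86.1 kt
Leg 6: heading 200.4°; drift -16.4° → track 184.0°, groundspeed 121.5 kt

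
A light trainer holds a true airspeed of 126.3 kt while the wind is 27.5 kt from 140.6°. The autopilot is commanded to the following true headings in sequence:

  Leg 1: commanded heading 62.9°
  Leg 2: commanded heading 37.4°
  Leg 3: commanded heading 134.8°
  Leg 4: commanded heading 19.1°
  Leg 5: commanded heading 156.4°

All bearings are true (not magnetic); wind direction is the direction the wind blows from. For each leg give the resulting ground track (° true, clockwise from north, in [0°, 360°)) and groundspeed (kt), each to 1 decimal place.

Leg 1: heading 62.9°; drift -12.6° → track 50.3°, groundspeed 123.4 kt
Leg 2: heading 37.4°; drift -11.4° → track 26.0°, groundspeed 135.3 kt
Leg 3: heading 134.8°; drift -1.6° → track 133.2°, groundspeed 99.0 kt
Leg 4: heading 19.1°; drift -9.5° → track 9.6°, groundspeed 142.6 kt
Leg 5: heading 156.4°; drift +4.3° → track 160.7°, groundspeed 100.1 kt

Leg 1: track=50.3°, groundspeed=123.4 kt
Leg 2: track=26.0°, groundspeed=135.3 kt
Leg 3: track=133.2°, groundspeed=99.0 kt
Leg 4: track=9.6°, groundspeed=142.6 kt
Leg 5: track=160.7°, groundspeed=100.1 kt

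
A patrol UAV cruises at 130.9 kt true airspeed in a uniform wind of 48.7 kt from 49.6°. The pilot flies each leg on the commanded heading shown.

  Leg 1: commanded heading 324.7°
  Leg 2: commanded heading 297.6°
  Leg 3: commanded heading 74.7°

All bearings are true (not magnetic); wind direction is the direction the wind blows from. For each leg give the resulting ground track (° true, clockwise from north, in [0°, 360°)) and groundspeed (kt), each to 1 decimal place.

Leg 1: track=303.7°, groundspeed=135.5 kt
Leg 2: track=280.8°, groundspeed=155.8 kt
Leg 3: track=88.1°, groundspeed=89.2 kt

Leg 1: heading 324.7°; drift -21.0° → track 303.7°, groundspeed 135.5 kt
Leg 2: heading 297.6°; drift -16.8° → track 280.8°, groundspeed 155.8 kt
Leg 3: heading 74.7°; drift +13.4° → track 88.1°, groundspeed 89.2 kt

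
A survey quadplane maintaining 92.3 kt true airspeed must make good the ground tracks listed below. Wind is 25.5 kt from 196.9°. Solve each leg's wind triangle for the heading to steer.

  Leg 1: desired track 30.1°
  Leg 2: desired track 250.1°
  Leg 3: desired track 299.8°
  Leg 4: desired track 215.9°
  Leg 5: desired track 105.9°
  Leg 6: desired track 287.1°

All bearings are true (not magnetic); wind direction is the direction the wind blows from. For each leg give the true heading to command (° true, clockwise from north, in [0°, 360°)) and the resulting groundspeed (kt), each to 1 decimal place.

Leg 1: heading=33.7°, groundspeed=116.9 kt
Leg 2: heading=237.3°, groundspeed=74.7 kt
Leg 3: heading=284.2°, groundspeed=94.6 kt
Leg 4: heading=210.7°, groundspeed=67.8 kt
Leg 5: heading=121.9°, groundspeed=89.2 kt
Leg 6: heading=271.1°, groundspeed=88.8 kt

Leg 1: desired track 30.1°; wind correction +3.6° → command heading 33.7°, groundspeed 116.9 kt
Leg 2: desired track 250.1°; wind correction -12.8° → command heading 237.3°, groundspeed 74.7 kt
Leg 3: desired track 299.8°; wind correction -15.6° → command heading 284.2°, groundspeed 94.6 kt
Leg 4: desired track 215.9°; wind correction -5.2° → command heading 210.7°, groundspeed 67.8 kt
Leg 5: desired track 105.9°; wind correction +16.0° → command heading 121.9°, groundspeed 89.2 kt
Leg 6: desired track 287.1°; wind correction -16.0° → command heading 271.1°, groundspeed 88.8 kt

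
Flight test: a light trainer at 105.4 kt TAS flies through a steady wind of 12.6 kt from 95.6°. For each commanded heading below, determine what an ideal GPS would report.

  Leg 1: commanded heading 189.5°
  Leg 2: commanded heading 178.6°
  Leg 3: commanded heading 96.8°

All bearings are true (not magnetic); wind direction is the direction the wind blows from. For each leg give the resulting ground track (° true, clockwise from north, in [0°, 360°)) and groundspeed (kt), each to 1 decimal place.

Leg 1: heading 189.5°; drift +6.7° → track 196.2°, groundspeed 107.0 kt
Leg 2: heading 178.6°; drift +6.9° → track 185.5°, groundspeed 104.6 kt
Leg 3: heading 96.8°; drift +0.2° → track 97.0°, groundspeed 92.8 kt

Leg 1: track=196.2°, groundspeed=107.0 kt
Leg 2: track=185.5°, groundspeed=104.6 kt
Leg 3: track=97.0°, groundspeed=92.8 kt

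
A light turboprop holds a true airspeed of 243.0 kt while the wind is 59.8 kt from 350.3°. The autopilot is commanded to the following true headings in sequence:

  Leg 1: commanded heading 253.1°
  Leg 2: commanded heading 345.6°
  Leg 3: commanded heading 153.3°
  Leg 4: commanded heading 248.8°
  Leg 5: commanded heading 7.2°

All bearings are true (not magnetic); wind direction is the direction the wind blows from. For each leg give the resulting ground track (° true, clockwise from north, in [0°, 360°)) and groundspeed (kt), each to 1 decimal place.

Leg 1: heading 253.1°; drift -13.3° → track 239.8°, groundspeed 257.4 kt
Leg 2: heading 345.6°; drift -1.5° → track 344.1°, groundspeed 183.5 kt
Leg 3: heading 153.3°; drift +3.3° → track 156.6°, groundspeed 300.7 kt
Leg 4: heading 248.8°; drift -12.9° → track 235.9°, groundspeed 261.6 kt
Leg 5: heading 7.2°; drift +5.3° → track 12.5°, groundspeed 186.6 kt

Leg 1: track=239.8°, groundspeed=257.4 kt
Leg 2: track=344.1°, groundspeed=183.5 kt
Leg 3: track=156.6°, groundspeed=300.7 kt
Leg 4: track=235.9°, groundspeed=261.6 kt
Leg 5: track=12.5°, groundspeed=186.6 kt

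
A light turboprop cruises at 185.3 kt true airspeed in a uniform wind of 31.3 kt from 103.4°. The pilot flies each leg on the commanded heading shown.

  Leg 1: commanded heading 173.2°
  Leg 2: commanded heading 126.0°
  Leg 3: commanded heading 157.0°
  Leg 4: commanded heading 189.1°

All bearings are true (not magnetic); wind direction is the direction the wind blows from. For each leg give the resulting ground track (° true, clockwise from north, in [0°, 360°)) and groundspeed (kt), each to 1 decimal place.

Leg 1: heading 173.2°; drift +9.6° → track 182.8°, groundspeed 176.9 kt
Leg 2: heading 126.0°; drift +4.4° → track 130.4°, groundspeed 156.9 kt
Leg 3: heading 157.0°; drift +8.6° → track 165.6°, groundspeed 168.6 kt
Leg 4: heading 189.1°; drift +9.7° → track 198.8°, groundspeed 185.6 kt

Leg 1: track=182.8°, groundspeed=176.9 kt
Leg 2: track=130.4°, groundspeed=156.9 kt
Leg 3: track=165.6°, groundspeed=168.6 kt
Leg 4: track=198.8°, groundspeed=185.6 kt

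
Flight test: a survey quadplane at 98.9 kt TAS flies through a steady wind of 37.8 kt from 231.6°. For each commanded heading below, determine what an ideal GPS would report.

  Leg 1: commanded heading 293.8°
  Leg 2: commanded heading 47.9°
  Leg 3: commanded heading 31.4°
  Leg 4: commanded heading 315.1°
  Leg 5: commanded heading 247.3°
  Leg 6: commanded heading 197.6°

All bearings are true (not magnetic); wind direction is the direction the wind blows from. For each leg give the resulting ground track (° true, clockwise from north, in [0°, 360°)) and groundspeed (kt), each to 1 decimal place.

Leg 1: heading 293.8°; drift +22.4° → track 316.2°, groundspeed 87.9 kt
Leg 2: heading 47.9°; drift +1.0° → track 48.9°, groundspeed 136.6 kt
Leg 3: heading 31.4°; drift +5.5° → track 36.9°, groundspeed 135.0 kt
Leg 4: heading 315.1°; drift +21.6° → track 336.7°, groundspeed 101.8 kt
Leg 5: heading 247.3°; drift +9.3° → track 256.6°, groundspeed 63.3 kt
Leg 6: heading 197.6°; drift -17.4° → track 180.2°, groundspeed 70.8 kt

Leg 1: track=316.2°, groundspeed=87.9 kt
Leg 2: track=48.9°, groundspeed=136.6 kt
Leg 3: track=36.9°, groundspeed=135.0 kt
Leg 4: track=336.7°, groundspeed=101.8 kt
Leg 5: track=256.6°, groundspeed=63.3 kt
Leg 6: track=180.2°, groundspeed=70.8 kt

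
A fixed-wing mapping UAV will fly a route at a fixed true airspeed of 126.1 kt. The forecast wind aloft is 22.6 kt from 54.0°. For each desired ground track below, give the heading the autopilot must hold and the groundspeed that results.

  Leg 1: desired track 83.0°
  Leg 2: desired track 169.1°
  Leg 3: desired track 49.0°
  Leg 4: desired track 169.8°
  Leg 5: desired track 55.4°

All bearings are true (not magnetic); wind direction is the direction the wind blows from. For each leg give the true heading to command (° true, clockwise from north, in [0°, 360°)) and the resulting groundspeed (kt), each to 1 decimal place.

Leg 1: heading=78.0°, groundspeed=105.9 kt
Leg 2: heading=159.8°, groundspeed=134.0 kt
Leg 3: heading=49.9°, groundspeed=103.6 kt
Leg 4: heading=160.5°, groundspeed=134.3 kt
Leg 5: heading=55.1°, groundspeed=103.5 kt

Leg 1: desired track 83.0°; wind correction -5.0° → command heading 78.0°, groundspeed 105.9 kt
Leg 2: desired track 169.1°; wind correction -9.3° → command heading 159.8°, groundspeed 134.0 kt
Leg 3: desired track 49.0°; wind correction +0.9° → command heading 49.9°, groundspeed 103.6 kt
Leg 4: desired track 169.8°; wind correction -9.3° → command heading 160.5°, groundspeed 134.3 kt
Leg 5: desired track 55.4°; wind correction -0.3° → command heading 55.1°, groundspeed 103.5 kt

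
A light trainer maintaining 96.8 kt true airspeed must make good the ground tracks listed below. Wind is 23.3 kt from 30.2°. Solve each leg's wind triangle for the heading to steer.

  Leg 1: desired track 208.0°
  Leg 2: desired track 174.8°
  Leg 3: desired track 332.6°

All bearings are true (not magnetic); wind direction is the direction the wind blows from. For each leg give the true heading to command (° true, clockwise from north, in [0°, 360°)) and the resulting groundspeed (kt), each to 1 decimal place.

Leg 1: desired track 208.0°; wind correction -0.5° → command heading 207.5°, groundspeed 120.1 kt
Leg 2: desired track 174.8°; wind correction -8.0° → command heading 166.8°, groundspeed 114.8 kt
Leg 3: desired track 332.6°; wind correction +11.7° → command heading 344.3°, groundspeed 82.3 kt

Leg 1: heading=207.5°, groundspeed=120.1 kt
Leg 2: heading=166.8°, groundspeed=114.8 kt
Leg 3: heading=344.3°, groundspeed=82.3 kt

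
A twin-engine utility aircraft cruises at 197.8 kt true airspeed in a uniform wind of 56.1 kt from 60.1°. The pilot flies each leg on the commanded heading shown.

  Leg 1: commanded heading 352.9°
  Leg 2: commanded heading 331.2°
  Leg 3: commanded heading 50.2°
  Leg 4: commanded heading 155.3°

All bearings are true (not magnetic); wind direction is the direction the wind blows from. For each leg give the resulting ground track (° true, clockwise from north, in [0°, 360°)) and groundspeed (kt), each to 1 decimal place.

Leg 1: track=336.5°, groundspeed=183.5 kt
Leg 2: track=315.3°, groundspeed=204.6 kt
Leg 3: track=46.3°, groundspeed=142.9 kt
Leg 4: track=170.7°, groundspeed=210.4 kt

Leg 1: heading 352.9°; drift -16.4° → track 336.5°, groundspeed 183.5 kt
Leg 2: heading 331.2°; drift -15.9° → track 315.3°, groundspeed 204.6 kt
Leg 3: heading 50.2°; drift -3.9° → track 46.3°, groundspeed 142.9 kt
Leg 4: heading 155.3°; drift +15.4° → track 170.7°, groundspeed 210.4 kt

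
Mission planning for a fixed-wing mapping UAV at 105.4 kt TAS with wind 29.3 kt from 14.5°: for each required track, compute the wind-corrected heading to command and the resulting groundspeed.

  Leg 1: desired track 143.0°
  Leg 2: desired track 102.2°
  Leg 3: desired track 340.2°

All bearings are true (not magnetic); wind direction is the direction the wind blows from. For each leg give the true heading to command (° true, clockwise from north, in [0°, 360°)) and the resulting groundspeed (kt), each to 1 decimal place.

Leg 1: heading=130.4°, groundspeed=121.1 kt
Leg 2: heading=86.1°, groundspeed=100.1 kt
Leg 3: heading=349.2°, groundspeed=79.9 kt

Leg 1: desired track 143.0°; wind correction -12.6° → command heading 130.4°, groundspeed 121.1 kt
Leg 2: desired track 102.2°; wind correction -16.1° → command heading 86.1°, groundspeed 100.1 kt
Leg 3: desired track 340.2°; wind correction +9.0° → command heading 349.2°, groundspeed 79.9 kt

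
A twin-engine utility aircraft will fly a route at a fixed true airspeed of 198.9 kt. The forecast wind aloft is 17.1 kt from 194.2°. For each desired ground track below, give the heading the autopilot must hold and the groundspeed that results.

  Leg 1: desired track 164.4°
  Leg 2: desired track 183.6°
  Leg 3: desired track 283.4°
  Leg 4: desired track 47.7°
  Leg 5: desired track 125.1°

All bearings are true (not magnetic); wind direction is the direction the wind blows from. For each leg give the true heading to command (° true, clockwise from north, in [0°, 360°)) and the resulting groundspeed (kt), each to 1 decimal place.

Leg 1: heading=166.8°, groundspeed=183.9 kt
Leg 2: heading=184.5°, groundspeed=182.1 kt
Leg 3: heading=278.5°, groundspeed=197.9 kt
Leg 4: heading=50.4°, groundspeed=212.9 kt
Leg 5: heading=129.7°, groundspeed=192.2 kt

Leg 1: desired track 164.4°; wind correction +2.4° → command heading 166.8°, groundspeed 183.9 kt
Leg 2: desired track 183.6°; wind correction +0.9° → command heading 184.5°, groundspeed 182.1 kt
Leg 3: desired track 283.4°; wind correction -4.9° → command heading 278.5°, groundspeed 197.9 kt
Leg 4: desired track 47.7°; wind correction +2.7° → command heading 50.4°, groundspeed 212.9 kt
Leg 5: desired track 125.1°; wind correction +4.6° → command heading 129.7°, groundspeed 192.2 kt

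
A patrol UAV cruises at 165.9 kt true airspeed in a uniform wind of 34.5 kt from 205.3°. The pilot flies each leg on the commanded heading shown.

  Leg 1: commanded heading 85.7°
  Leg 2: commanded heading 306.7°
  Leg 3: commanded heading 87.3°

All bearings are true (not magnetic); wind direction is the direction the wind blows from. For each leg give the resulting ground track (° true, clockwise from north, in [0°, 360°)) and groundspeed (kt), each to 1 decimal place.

Leg 1: track=76.4°, groundspeed=185.4 kt
Leg 2: track=317.8°, groundspeed=176.0 kt
Leg 3: track=77.8°, groundspeed=184.6 kt

Leg 1: heading 85.7°; drift -9.3° → track 76.4°, groundspeed 185.4 kt
Leg 2: heading 306.7°; drift +11.1° → track 317.8°, groundspeed 176.0 kt
Leg 3: heading 87.3°; drift -9.5° → track 77.8°, groundspeed 184.6 kt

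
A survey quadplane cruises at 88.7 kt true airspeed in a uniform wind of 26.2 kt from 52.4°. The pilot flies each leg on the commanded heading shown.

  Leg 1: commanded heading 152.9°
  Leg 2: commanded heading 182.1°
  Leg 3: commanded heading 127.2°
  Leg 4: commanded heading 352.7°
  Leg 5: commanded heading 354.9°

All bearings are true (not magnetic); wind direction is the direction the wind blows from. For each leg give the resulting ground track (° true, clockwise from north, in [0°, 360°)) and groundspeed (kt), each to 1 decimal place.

Leg 1: track=168.3°, groundspeed=97.0 kt
Leg 2: track=192.9°, groundspeed=107.3 kt
Leg 3: track=144.4°, groundspeed=85.6 kt
Leg 4: track=336.0°, groundspeed=78.8 kt
Leg 5: track=338.4°, groundspeed=77.8 kt

Leg 1: heading 152.9°; drift +15.4° → track 168.3°, groundspeed 97.0 kt
Leg 2: heading 182.1°; drift +10.8° → track 192.9°, groundspeed 107.3 kt
Leg 3: heading 127.2°; drift +17.2° → track 144.4°, groundspeed 85.6 kt
Leg 4: heading 352.7°; drift -16.7° → track 336.0°, groundspeed 78.8 kt
Leg 5: heading 354.9°; drift -16.5° → track 338.4°, groundspeed 77.8 kt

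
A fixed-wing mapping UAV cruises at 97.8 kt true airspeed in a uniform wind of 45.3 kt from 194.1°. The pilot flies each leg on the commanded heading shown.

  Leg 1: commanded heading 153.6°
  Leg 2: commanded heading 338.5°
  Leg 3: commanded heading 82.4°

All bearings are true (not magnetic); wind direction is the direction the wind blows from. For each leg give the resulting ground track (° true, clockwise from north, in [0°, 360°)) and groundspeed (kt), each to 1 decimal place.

Leg 1: track=128.7°, groundspeed=69.9 kt
Leg 2: track=349.6°, groundspeed=137.2 kt
Leg 3: track=62.2°, groundspeed=122.0 kt

Leg 1: heading 153.6°; drift -24.9° → track 128.7°, groundspeed 69.9 kt
Leg 2: heading 338.5°; drift +11.1° → track 349.6°, groundspeed 137.2 kt
Leg 3: heading 82.4°; drift -20.2° → track 62.2°, groundspeed 122.0 kt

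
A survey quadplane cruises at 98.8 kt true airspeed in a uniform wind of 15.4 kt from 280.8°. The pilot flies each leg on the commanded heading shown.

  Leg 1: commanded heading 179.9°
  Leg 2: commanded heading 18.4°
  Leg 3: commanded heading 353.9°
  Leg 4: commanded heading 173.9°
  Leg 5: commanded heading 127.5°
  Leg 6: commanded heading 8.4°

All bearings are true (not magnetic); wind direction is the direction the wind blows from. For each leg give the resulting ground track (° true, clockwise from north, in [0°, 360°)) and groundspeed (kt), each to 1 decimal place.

Leg 1: heading 179.9°; drift -8.5° → track 171.4°, groundspeed 102.8 kt
Leg 2: heading 18.4°; drift +8.6° → track 27.0°, groundspeed 102.0 kt
Leg 3: heading 353.9°; drift +8.9° → track 2.8°, groundspeed 95.5 kt
Leg 4: heading 173.9°; drift -8.1° → track 165.8°, groundspeed 104.3 kt
Leg 5: heading 127.5°; drift -3.5° → track 124.0°, groundspeed 112.8 kt
Leg 6: heading 8.4°; drift +8.9° → track 17.3°, groundspeed 99.4 kt

Leg 1: track=171.4°, groundspeed=102.8 kt
Leg 2: track=27.0°, groundspeed=102.0 kt
Leg 3: track=2.8°, groundspeed=95.5 kt
Leg 4: track=165.8°, groundspeed=104.3 kt
Leg 5: track=124.0°, groundspeed=112.8 kt
Leg 6: track=17.3°, groundspeed=99.4 kt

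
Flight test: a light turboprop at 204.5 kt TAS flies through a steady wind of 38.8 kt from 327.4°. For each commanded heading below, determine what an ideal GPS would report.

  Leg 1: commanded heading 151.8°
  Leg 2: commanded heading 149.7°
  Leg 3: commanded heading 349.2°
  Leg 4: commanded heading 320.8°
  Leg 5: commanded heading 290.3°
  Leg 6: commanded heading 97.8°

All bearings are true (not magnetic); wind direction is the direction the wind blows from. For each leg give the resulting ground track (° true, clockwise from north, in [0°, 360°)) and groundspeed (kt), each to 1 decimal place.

Leg 1: track=151.1°, groundspeed=243.2 kt
Leg 2: track=149.3°, groundspeed=243.3 kt
Leg 3: track=354.1°, groundspeed=169.1 kt
Leg 4: track=319.3°, groundspeed=166.0 kt
Leg 5: track=282.6°, groundspeed=175.1 kt
Leg 6: track=105.1°, groundspeed=231.5 kt

Leg 1: heading 151.8°; drift -0.7° → track 151.1°, groundspeed 243.2 kt
Leg 2: heading 149.7°; drift -0.4° → track 149.3°, groundspeed 243.3 kt
Leg 3: heading 349.2°; drift +4.9° → track 354.1°, groundspeed 169.1 kt
Leg 4: heading 320.8°; drift -1.5° → track 319.3°, groundspeed 166.0 kt
Leg 5: heading 290.3°; drift -7.7° → track 282.6°, groundspeed 175.1 kt
Leg 6: heading 97.8°; drift +7.3° → track 105.1°, groundspeed 231.5 kt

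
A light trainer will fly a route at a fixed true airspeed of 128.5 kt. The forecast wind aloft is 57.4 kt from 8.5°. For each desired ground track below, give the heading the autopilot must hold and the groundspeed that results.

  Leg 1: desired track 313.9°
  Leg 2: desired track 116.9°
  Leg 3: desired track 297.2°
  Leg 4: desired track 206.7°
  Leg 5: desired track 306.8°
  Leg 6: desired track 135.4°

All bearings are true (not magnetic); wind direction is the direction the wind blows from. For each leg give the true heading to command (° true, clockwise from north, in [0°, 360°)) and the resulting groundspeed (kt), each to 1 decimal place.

Leg 1: heading=335.3°, groundspeed=86.4 kt
Leg 2: heading=91.8°, groundspeed=134.5 kt
Leg 3: heading=322.2°, groundspeed=98.0 kt
Leg 4: heading=214.7°, groundspeed=181.8 kt
Leg 5: heading=330.0°, groundspeed=90.9 kt
Leg 6: heading=114.5°, groundspeed=154.5 kt

Leg 1: desired track 313.9°; wind correction +21.4° → command heading 335.3°, groundspeed 86.4 kt
Leg 2: desired track 116.9°; wind correction -25.1° → command heading 91.8°, groundspeed 134.5 kt
Leg 3: desired track 297.2°; wind correction +25.0° → command heading 322.2°, groundspeed 98.0 kt
Leg 4: desired track 206.7°; wind correction +8.0° → command heading 214.7°, groundspeed 181.8 kt
Leg 5: desired track 306.8°; wind correction +23.2° → command heading 330.0°, groundspeed 90.9 kt
Leg 6: desired track 135.4°; wind correction -20.9° → command heading 114.5°, groundspeed 154.5 kt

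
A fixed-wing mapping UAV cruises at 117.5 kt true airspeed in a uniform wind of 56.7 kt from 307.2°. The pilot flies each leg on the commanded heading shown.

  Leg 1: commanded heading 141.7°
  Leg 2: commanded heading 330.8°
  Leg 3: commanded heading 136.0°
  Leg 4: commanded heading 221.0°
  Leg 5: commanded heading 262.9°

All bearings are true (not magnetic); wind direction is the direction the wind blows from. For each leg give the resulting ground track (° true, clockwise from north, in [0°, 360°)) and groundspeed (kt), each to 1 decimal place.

Leg 1: heading 141.7°; drift -4.7° → track 137.0°, groundspeed 173.0 kt
Leg 2: heading 330.8°; drift +19.1° → track 349.9°, groundspeed 69.4 kt
Leg 3: heading 136.0°; drift -2.9° → track 133.1°, groundspeed 173.7 kt
Leg 4: heading 221.0°; drift -26.4° → track 194.6°, groundspeed 127.0 kt
Leg 5: heading 262.9°; drift -27.2° → track 235.7°, groundspeed 86.5 kt

Leg 1: track=137.0°, groundspeed=173.0 kt
Leg 2: track=349.9°, groundspeed=69.4 kt
Leg 3: track=133.1°, groundspeed=173.7 kt
Leg 4: track=194.6°, groundspeed=127.0 kt
Leg 5: track=235.7°, groundspeed=86.5 kt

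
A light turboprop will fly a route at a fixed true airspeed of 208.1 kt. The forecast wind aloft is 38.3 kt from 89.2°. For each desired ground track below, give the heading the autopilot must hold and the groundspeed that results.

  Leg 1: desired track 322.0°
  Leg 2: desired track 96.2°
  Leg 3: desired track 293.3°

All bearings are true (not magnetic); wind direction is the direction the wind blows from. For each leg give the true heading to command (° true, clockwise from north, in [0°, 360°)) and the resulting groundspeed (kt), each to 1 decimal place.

Leg 1: heading=330.4°, groundspeed=229.0 kt
Leg 2: heading=94.9°, groundspeed=170.0 kt
Leg 3: heading=297.6°, groundspeed=242.5 kt

Leg 1: desired track 322.0°; wind correction +8.4° → command heading 330.4°, groundspeed 229.0 kt
Leg 2: desired track 96.2°; wind correction -1.3° → command heading 94.9°, groundspeed 170.0 kt
Leg 3: desired track 293.3°; wind correction +4.3° → command heading 297.6°, groundspeed 242.5 kt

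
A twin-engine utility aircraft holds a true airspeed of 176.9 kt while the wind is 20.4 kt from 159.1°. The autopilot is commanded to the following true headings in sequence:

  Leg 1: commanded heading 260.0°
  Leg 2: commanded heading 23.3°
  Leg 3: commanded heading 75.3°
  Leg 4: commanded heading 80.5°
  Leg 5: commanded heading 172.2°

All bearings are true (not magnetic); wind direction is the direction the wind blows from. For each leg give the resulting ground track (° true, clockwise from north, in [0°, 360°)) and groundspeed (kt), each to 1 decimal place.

Leg 1: heading 260.0°; drift +6.3° → track 266.3°, groundspeed 181.9 kt
Leg 2: heading 23.3°; drift -4.2° → track 19.1°, groundspeed 192.1 kt
Leg 3: heading 75.3°; drift -6.6° → track 68.7°, groundspeed 175.9 kt
Leg 4: heading 80.5°; drift -6.6° → track 73.9°, groundspeed 174.0 kt
Leg 5: heading 172.2°; drift +1.7° → track 173.9°, groundspeed 157.1 kt

Leg 1: track=266.3°, groundspeed=181.9 kt
Leg 2: track=19.1°, groundspeed=192.1 kt
Leg 3: track=68.7°, groundspeed=175.9 kt
Leg 4: track=73.9°, groundspeed=174.0 kt
Leg 5: track=173.9°, groundspeed=157.1 kt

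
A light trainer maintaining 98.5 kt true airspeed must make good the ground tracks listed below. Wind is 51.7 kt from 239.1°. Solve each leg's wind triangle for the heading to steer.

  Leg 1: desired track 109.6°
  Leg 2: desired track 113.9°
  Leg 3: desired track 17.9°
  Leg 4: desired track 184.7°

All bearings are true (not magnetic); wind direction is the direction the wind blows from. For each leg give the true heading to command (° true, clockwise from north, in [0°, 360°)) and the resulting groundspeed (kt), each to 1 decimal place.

Leg 1: heading=133.5°, groundspeed=122.9 kt
Leg 2: heading=139.3°, groundspeed=118.8 kt
Leg 3: heading=357.7°, groundspeed=131.3 kt
Leg 4: heading=210.0°, groundspeed=59.0 kt

Leg 1: desired track 109.6°; wind correction +23.9° → command heading 133.5°, groundspeed 122.9 kt
Leg 2: desired track 113.9°; wind correction +25.4° → command heading 139.3°, groundspeed 118.8 kt
Leg 3: desired track 17.9°; wind correction -20.2° → command heading 357.7°, groundspeed 131.3 kt
Leg 4: desired track 184.7°; wind correction +25.3° → command heading 210.0°, groundspeed 59.0 kt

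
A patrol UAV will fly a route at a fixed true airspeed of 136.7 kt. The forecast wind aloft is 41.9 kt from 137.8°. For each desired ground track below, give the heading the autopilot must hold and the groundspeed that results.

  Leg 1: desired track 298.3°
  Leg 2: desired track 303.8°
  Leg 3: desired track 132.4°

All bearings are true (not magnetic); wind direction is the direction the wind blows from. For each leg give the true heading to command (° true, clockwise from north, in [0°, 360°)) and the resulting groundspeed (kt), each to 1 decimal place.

Leg 1: desired track 298.3°; wind correction -5.9° → command heading 292.4°, groundspeed 175.5 kt
Leg 2: desired track 303.8°; wind correction -4.3° → command heading 299.5°, groundspeed 177.0 kt
Leg 3: desired track 132.4°; wind correction +1.7° → command heading 134.1°, groundspeed 94.9 kt

Leg 1: heading=292.4°, groundspeed=175.5 kt
Leg 2: heading=299.5°, groundspeed=177.0 kt
Leg 3: heading=134.1°, groundspeed=94.9 kt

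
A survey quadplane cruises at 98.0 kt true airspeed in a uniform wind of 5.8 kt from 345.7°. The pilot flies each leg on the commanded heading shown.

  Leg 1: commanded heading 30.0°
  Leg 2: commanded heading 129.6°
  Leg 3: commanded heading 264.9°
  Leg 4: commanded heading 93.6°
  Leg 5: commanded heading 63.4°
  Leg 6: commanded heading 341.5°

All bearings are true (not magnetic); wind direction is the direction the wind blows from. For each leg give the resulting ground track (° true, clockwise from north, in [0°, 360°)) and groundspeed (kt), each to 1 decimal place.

Leg 1: track=32.5°, groundspeed=93.9 kt
Leg 2: track=131.5°, groundspeed=102.7 kt
Leg 3: track=261.5°, groundspeed=97.2 kt
Leg 4: track=96.8°, groundspeed=99.9 kt
Leg 5: track=66.8°, groundspeed=96.9 kt
Leg 6: track=341.2°, groundspeed=92.2 kt

Leg 1: heading 30.0°; drift +2.5° → track 32.5°, groundspeed 93.9 kt
Leg 2: heading 129.6°; drift +1.9° → track 131.5°, groundspeed 102.7 kt
Leg 3: heading 264.9°; drift -3.4° → track 261.5°, groundspeed 97.2 kt
Leg 4: heading 93.6°; drift +3.2° → track 96.8°, groundspeed 99.9 kt
Leg 5: heading 63.4°; drift +3.4° → track 66.8°, groundspeed 96.9 kt
Leg 6: heading 341.5°; drift -0.3° → track 341.2°, groundspeed 92.2 kt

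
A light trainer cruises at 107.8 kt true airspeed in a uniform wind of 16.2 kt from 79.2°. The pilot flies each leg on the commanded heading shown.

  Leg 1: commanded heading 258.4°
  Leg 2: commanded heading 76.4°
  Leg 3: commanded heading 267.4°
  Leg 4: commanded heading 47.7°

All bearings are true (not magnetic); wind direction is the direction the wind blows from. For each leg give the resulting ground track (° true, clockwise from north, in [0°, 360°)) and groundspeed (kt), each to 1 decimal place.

Leg 1: track=258.5°, groundspeed=124.0 kt
Leg 2: track=75.9°, groundspeed=91.6 kt
Leg 3: track=266.3°, groundspeed=123.9 kt
Leg 4: track=42.6°, groundspeed=94.4 kt

Leg 1: heading 258.4°; drift +0.1° → track 258.5°, groundspeed 124.0 kt
Leg 2: heading 76.4°; drift -0.5° → track 75.9°, groundspeed 91.6 kt
Leg 3: heading 267.4°; drift -1.1° → track 266.3°, groundspeed 123.9 kt
Leg 4: heading 47.7°; drift -5.1° → track 42.6°, groundspeed 94.4 kt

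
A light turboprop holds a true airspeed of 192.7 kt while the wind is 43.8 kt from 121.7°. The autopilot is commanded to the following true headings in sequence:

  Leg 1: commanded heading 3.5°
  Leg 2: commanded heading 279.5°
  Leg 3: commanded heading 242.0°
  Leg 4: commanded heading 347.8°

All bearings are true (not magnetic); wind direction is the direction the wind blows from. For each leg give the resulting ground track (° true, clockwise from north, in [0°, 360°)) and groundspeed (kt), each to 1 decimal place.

Leg 1: heading 3.5°; drift -10.3° → track 353.2°, groundspeed 216.9 kt
Leg 2: heading 279.5°; drift +4.1° → track 283.6°, groundspeed 233.8 kt
Leg 3: heading 242.0°; drift +10.0° → track 252.0°, groundspeed 218.1 kt
Leg 4: heading 347.8°; drift -8.1° → track 339.7°, groundspeed 225.3 kt

Leg 1: track=353.2°, groundspeed=216.9 kt
Leg 2: track=283.6°, groundspeed=233.8 kt
Leg 3: track=252.0°, groundspeed=218.1 kt
Leg 4: track=339.7°, groundspeed=225.3 kt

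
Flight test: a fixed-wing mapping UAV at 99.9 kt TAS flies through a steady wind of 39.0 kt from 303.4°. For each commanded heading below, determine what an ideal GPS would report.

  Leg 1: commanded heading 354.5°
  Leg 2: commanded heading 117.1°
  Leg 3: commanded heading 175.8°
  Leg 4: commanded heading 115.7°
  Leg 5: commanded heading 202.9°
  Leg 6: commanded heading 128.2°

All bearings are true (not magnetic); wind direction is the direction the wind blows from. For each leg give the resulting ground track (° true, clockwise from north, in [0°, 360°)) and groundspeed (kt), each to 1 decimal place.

Leg 1: track=16.4°, groundspeed=81.3 kt
Leg 2: track=118.9°, groundspeed=138.7 kt
Leg 3: track=161.8°, groundspeed=127.5 kt
Leg 4: track=117.9°, groundspeed=138.6 kt
Leg 5: track=183.2°, groundspeed=113.7 kt
Leg 6: track=126.9°, groundspeed=138.8 kt

Leg 1: heading 354.5°; drift +21.9° → track 16.4°, groundspeed 81.3 kt
Leg 2: heading 117.1°; drift +1.8° → track 118.9°, groundspeed 138.7 kt
Leg 3: heading 175.8°; drift -14.0° → track 161.8°, groundspeed 127.5 kt
Leg 4: heading 115.7°; drift +2.2° → track 117.9°, groundspeed 138.6 kt
Leg 5: heading 202.9°; drift -19.7° → track 183.2°, groundspeed 113.7 kt
Leg 6: heading 128.2°; drift -1.3° → track 126.9°, groundspeed 138.8 kt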